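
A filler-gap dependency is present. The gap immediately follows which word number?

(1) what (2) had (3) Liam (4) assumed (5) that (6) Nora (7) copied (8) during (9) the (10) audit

The displaced element is "what" (word 1).
It is linked across 1 clause boundary (that).
It functions as the direct object of "copied", so the gap sits immediately after word 7 ("copied").
Base order: Liam had assumed that Nora copied what during the audit.

7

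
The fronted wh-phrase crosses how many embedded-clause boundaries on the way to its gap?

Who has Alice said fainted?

1

"who" is extracted from the subject of "fainted".
Boundaries crossed, outermost first: [Ø] — 1 in total.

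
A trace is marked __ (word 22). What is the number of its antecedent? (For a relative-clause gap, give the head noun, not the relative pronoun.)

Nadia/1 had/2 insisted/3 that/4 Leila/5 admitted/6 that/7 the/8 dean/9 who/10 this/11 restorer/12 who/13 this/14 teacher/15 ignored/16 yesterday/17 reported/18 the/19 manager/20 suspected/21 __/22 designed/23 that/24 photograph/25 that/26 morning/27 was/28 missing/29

9

The gap at 22 is the subject of "designed", inside a relative clause.
The relative pronoun is "who" (word 10); it is bound by the head noun immediately before it.
Its filler is the head noun "dean", at word 9.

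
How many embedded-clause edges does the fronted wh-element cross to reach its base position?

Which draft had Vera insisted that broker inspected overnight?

"which draft" is extracted from the object of "inspected".
Boundaries crossed, outermost first: [Ø] — 1 in total.

1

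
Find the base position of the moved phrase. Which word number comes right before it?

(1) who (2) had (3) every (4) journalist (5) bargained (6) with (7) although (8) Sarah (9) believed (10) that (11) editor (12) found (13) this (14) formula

The displaced element is "who" (word 1).
It functions as the object of the preposition "with" of "bargained", so the gap sits immediately after word 6 ("with").
Base order: Every journalist had bargained with who although Sarah believed that editor found this formula.

6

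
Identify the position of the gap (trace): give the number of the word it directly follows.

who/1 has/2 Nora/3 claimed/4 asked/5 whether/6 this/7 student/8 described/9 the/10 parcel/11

The displaced element is "who" (word 1).
It is linked across 1 clause boundary (Ø).
It functions as the subject of "asked", so the gap sits immediately after word 4 ("claimed").
Base order: Nora has claimed who asked whether this student described the parcel.

4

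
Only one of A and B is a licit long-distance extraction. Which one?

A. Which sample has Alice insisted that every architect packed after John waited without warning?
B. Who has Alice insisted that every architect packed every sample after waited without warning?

A

In B, the wh-phrase is extracted from inside an adjunct island (introduced by "after"), which blocks movement.
In A, the extraction path crosses only that-complement boundaries, which are transparent.
So A is grammatical.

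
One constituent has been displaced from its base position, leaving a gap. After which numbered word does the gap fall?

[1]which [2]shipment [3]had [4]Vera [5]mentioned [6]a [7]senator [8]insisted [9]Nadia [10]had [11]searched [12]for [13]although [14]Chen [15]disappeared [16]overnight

The displaced element is "which shipment" (word 2).
It is linked across 2 clause boundaries (Ø → Ø).
It functions as the object of the preposition "for" of "searched", so the gap sits immediately after word 12 ("for").
Base order: Vera had mentioned a senator insisted Nadia had searched for which shipment although Chen disappeared overnight.

12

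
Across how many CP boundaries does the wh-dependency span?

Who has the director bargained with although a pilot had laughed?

"who" originates inside the matrix clause — no clause boundary is crossed.

0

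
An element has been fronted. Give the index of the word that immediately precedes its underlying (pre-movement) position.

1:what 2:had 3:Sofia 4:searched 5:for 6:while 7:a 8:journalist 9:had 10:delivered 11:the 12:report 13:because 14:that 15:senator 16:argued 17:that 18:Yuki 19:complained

5

The displaced element is "what" (word 1).
It functions as the object of the preposition "for" of "searched", so the gap sits immediately after word 5 ("for").
Base order: Sofia had searched for what while a journalist had delivered the report because that senator argued that Yuki complained.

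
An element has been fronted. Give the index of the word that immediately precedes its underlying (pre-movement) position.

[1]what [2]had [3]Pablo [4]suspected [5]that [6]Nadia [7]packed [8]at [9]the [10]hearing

The displaced element is "what" (word 1).
It is linked across 1 clause boundary (that).
It functions as the direct object of "packed", so the gap sits immediately after word 7 ("packed").
Base order: Pablo had suspected that Nadia packed what at the hearing.

7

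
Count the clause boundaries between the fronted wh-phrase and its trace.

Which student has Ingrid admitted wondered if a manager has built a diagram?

"which student" is extracted from the subject of "wondered".
Boundaries crossed, outermost first: [Ø] — 1 in total.

1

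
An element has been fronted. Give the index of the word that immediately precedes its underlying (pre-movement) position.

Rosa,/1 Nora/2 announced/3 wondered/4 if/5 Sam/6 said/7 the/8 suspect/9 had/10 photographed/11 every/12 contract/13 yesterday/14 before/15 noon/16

The displaced element is "Rosa" (word 1).
It is linked across 1 clause boundary (Ø).
It functions as the subject of "wondered", so the gap sits immediately after word 3 ("announced").
Base order: Nora announced that Rosa wondered if Sam said the suspect had photographed every contract yesterday before noon.

3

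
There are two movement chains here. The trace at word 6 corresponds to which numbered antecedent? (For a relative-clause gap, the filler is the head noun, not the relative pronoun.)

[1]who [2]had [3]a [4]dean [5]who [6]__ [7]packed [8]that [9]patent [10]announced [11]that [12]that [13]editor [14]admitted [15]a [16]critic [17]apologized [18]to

4

The marked gap is inside the relative clause, the subject of "packed".
Its filler is the head noun "dean" (via "who"), at word 4.
(The other dependency links word 1 to a gap after word 18.)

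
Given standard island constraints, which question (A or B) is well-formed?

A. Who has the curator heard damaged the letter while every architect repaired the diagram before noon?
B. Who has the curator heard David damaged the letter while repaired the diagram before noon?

In B, the wh-phrase is extracted from inside an adjunct island (introduced by "while"), which blocks movement.
In A, the extraction path crosses only that-complement boundaries, which are transparent.
So A is grammatical.

A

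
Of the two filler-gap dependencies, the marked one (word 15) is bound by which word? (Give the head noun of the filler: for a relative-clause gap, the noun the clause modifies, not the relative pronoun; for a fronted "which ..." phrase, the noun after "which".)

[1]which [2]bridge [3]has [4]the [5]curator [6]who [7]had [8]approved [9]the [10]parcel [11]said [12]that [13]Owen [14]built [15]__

The marked gap is the direct object of "built".
Its filler is the fronted wh-phrase "which bridge", at word 2.
(The other dependency links word 5 to a gap after word 6.)

2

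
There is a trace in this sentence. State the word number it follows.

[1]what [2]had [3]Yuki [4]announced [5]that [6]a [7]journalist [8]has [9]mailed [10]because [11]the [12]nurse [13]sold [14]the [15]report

9

The displaced element is "what" (word 1).
It is linked across 1 clause boundary (that).
It functions as the direct object of "mailed", so the gap sits immediately after word 9 ("mailed").
Base order: Yuki had announced that a journalist has mailed what because the nurse sold the report.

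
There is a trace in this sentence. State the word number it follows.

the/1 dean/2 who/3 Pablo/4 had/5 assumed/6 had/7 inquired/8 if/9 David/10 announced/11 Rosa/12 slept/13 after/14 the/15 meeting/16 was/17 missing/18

The displaced element is "the dean" (word 2).
It is linked across 1 clause boundary (Ø).
It functions as the subject of "inquired", so the gap sits immediately after word 6 ("assumed").
Base order: Pablo had assumed that the dean had inquired if David announced Rosa slept after the meeting.

6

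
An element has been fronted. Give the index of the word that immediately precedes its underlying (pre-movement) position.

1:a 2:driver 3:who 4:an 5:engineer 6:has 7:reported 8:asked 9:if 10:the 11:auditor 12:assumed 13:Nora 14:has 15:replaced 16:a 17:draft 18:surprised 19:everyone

The displaced element is "a driver" (word 2).
It is linked across 1 clause boundary (Ø).
It functions as the subject of "asked", so the gap sits immediately after word 7 ("reported").
Base order: An engineer has reported that a driver asked if the auditor assumed Nora has replaced a draft.

7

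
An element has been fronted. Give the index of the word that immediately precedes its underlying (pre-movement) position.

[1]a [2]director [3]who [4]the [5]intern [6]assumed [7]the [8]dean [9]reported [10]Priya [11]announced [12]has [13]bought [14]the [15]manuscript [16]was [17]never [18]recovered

The displaced element is "a director" (word 2).
It is linked across 3 clause boundaries (Ø → Ø → Ø).
It functions as the subject of "bought", so the gap sits immediately after word 11 ("announced").
Base order: The intern assumed the dean reported Priya announced that a director has bought the manuscript.

11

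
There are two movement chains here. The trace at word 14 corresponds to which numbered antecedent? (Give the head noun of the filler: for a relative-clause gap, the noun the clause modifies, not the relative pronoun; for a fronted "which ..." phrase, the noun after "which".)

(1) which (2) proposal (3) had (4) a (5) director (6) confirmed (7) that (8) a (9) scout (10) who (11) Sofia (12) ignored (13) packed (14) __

The marked gap is the direct object of "packed".
Its filler is the fronted wh-phrase "which proposal", at word 2.
(The other dependency links word 9 to a gap after word 12.)

2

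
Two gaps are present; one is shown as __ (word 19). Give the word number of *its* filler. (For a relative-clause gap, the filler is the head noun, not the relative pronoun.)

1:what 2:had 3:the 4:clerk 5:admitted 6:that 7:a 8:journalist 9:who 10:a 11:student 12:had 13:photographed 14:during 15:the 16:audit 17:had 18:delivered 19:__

The marked gap is the direct object of "delivered".
Its filler is the fronted wh-phrase "what", at word 1.
(The other dependency links word 8 to a gap after word 13.)

1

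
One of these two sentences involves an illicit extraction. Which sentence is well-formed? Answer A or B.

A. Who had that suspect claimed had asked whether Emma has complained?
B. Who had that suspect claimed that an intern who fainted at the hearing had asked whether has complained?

In B, the wh-phrase is extracted from inside a wh-island (introduced by "whether"), which blocks movement.
In A, the extraction path crosses only that-complement boundaries, which are transparent.
So A is grammatical.

A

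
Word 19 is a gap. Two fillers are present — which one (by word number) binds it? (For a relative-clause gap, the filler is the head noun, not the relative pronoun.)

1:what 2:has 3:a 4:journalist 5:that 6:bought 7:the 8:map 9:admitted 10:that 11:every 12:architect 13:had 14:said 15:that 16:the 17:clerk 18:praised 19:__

The marked gap is the direct object of "praised".
Its filler is the fronted wh-phrase "what", at word 1.
(The other dependency links word 4 to a gap after word 5.)

1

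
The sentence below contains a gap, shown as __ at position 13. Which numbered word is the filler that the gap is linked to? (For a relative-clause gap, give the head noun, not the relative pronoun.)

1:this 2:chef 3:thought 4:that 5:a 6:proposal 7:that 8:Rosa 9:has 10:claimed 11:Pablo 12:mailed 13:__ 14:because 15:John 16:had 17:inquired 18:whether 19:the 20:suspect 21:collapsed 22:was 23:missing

The gap at 13 is the object of "mailed", inside a relative clause.
The relative pronoun is "that" (word 7); it is bound by the head noun immediately before it.
Its filler is the head noun "proposal", at word 6.

6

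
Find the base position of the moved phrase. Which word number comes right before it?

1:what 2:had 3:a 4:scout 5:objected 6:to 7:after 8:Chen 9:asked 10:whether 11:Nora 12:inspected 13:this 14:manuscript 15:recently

The displaced element is "what" (word 1).
It functions as the object of the preposition "to" of "objected", so the gap sits immediately after word 6 ("to").
Base order: A scout had objected to what after Chen asked whether Nora inspected this manuscript recently.

6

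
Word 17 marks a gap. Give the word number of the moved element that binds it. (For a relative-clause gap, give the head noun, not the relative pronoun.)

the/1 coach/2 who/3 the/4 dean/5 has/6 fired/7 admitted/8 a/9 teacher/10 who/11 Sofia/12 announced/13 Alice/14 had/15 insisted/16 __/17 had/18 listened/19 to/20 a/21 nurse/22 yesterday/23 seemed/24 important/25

The gap at 17 is the subject of "listened", inside a relative clause.
The relative pronoun is "who" (word 11); it is bound by the head noun immediately before it.
Its filler is the head noun "teacher", at word 10.

10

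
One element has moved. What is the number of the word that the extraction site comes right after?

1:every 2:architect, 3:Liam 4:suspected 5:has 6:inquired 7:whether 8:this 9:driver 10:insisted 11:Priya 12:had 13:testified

4

The displaced element is "every architect" (word 2).
It is linked across 1 clause boundary (Ø).
It functions as the subject of "inquired", so the gap sits immediately after word 4 ("suspected").
Base order: Liam suspected that every architect has inquired whether this driver insisted Priya had testified.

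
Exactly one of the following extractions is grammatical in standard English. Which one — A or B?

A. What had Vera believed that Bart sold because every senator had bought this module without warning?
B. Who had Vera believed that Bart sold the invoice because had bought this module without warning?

In B, the wh-phrase is extracted from inside an adjunct island (introduced by "because"), which blocks movement.
In A, the extraction path crosses only that-complement boundaries, which are transparent.
So A is grammatical.

A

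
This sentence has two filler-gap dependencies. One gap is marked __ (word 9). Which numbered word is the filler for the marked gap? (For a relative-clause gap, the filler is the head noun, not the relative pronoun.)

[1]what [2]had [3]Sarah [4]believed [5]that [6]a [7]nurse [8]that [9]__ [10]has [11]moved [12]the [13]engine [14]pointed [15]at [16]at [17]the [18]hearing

The marked gap is inside the relative clause, the subject of "moved".
Its filler is the head noun "nurse" (via "that"), at word 7.
(The other dependency links word 1 to a gap after word 15.)

7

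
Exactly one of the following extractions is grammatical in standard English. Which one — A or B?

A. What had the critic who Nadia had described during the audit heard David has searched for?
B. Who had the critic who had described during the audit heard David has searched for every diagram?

In B, the wh-phrase is extracted from inside a complex-NP island (relative clause) (introduced by "who"), which blocks movement.
In A, the extraction path crosses only that-complement boundaries, which are transparent.
So A is grammatical.

A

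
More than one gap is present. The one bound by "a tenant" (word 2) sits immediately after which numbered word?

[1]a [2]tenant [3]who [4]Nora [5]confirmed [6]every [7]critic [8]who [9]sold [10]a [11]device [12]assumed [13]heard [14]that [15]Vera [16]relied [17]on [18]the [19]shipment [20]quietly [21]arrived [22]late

The displaced element is "a tenant" (word 2).
It is linked across 2 clause boundaries (Ø → Ø).
It functions as the subject of "heard", so the gap sits immediately after word 12 ("assumed").
Base order: Nora confirmed every critic who sold a device assumed a tenant heard that Vera relied on the shipment quietly.

12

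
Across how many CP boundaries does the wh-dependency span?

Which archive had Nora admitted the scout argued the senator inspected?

2

"which archive" is extracted from the object of "inspected".
Boundaries crossed, outermost first: [Ø], [Ø] — 2 in total.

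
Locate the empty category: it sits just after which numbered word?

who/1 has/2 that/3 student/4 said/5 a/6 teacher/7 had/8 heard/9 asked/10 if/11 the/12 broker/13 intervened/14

9

The displaced element is "who" (word 1).
It is linked across 2 clause boundaries (Ø → Ø).
It functions as the subject of "asked", so the gap sits immediately after word 9 ("heard").
Base order: That student has said a teacher had heard who asked if the broker intervened.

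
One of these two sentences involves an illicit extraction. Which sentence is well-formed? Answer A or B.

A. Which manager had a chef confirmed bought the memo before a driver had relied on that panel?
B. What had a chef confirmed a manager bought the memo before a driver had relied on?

In B, the wh-phrase is extracted from inside an adjunct island (introduced by "before"), which blocks movement.
In A, the extraction path crosses only that-complement boundaries, which are transparent.
So A is grammatical.

A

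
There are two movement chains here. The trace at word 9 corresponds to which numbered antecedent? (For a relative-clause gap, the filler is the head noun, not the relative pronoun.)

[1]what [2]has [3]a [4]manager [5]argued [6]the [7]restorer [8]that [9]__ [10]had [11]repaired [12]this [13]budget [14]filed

The marked gap is inside the relative clause, the subject of "repaired".
Its filler is the head noun "restorer" (via "that"), at word 7.
(The other dependency links word 1 to a gap after word 14.)

7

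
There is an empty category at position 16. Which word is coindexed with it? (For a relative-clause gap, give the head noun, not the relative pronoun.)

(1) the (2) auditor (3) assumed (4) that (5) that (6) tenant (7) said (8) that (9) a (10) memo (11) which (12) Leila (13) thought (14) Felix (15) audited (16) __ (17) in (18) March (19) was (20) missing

10

The gap at 16 is the object of "audited", inside a relative clause.
The relative pronoun is "which" (word 11); it is bound by the head noun immediately before it.
Its filler is the head noun "memo", at word 10.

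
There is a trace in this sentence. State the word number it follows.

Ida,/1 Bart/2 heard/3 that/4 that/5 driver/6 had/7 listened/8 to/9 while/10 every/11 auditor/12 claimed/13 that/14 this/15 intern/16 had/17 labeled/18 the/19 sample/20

The displaced element is "Ida" (word 1).
It is linked across 1 clause boundary (that).
It functions as the object of the preposition "to" of "listened", so the gap sits immediately after word 9 ("to").
Base order: Bart heard that that driver had listened to Ida while every auditor claimed that this intern had labeled the sample.

9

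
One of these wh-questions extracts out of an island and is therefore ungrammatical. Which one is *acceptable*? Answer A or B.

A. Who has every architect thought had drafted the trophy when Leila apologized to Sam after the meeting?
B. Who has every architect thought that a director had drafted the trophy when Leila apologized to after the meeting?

A

In B, the wh-phrase is extracted from inside an adjunct island (introduced by "when"), which blocks movement.
In A, the extraction path crosses only that-complement boundaries, which are transparent.
So A is grammatical.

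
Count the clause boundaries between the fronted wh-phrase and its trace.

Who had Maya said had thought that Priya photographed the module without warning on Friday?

"who" is extracted from the subject of "thought".
Boundaries crossed, outermost first: [Ø] — 1 in total.

1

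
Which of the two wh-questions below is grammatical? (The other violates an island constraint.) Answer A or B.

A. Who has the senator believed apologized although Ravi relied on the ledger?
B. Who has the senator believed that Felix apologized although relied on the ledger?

A

In B, the wh-phrase is extracted from inside an adjunct island (introduced by "although"), which blocks movement.
In A, the extraction path crosses only that-complement boundaries, which are transparent.
So A is grammatical.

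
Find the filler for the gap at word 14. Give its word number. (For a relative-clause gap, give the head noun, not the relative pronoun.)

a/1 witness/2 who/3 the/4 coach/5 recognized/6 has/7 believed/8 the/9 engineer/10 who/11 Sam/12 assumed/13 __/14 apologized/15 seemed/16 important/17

The gap at 14 is the subject of "apologized", inside a relative clause.
The relative pronoun is "who" (word 11); it is bound by the head noun immediately before it.
Its filler is the head noun "engineer", at word 10.

10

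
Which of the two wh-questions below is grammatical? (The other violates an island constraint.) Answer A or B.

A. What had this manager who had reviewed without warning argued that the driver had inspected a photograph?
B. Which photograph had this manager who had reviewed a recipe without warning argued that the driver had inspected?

B

In A, the wh-phrase is extracted from inside a complex-NP island (relative clause) (introduced by "who"), which blocks movement.
In B, the extraction path crosses only that-complement boundaries, which are transparent.
So B is grammatical.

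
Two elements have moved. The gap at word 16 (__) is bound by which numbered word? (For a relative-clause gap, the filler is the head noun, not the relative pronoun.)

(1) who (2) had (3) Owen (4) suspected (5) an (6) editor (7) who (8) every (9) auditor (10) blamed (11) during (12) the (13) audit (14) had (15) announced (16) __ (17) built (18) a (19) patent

The marked gap is the subject of "built".
Its filler is the fronted wh-phrase "who", at word 1.
(The other dependency links word 6 to a gap after word 10.)

1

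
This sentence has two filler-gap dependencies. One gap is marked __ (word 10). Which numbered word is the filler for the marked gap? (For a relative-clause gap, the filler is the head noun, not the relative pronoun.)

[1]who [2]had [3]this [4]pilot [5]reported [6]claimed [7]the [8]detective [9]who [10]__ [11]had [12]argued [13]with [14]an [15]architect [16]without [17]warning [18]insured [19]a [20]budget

8

The marked gap is inside the relative clause, the subject of "argued".
Its filler is the head noun "detective" (via "who"), at word 8.
(The other dependency links word 1 to a gap after word 5.)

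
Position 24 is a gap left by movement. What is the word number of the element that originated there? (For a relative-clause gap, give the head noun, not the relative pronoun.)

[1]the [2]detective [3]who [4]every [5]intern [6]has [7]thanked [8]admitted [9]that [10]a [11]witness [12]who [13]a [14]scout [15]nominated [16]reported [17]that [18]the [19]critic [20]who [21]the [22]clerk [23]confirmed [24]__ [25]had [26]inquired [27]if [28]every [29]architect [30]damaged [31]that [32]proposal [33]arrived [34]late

19

The gap at 24 is the subject of "inquired", inside a relative clause.
The relative pronoun is "who" (word 20); it is bound by the head noun immediately before it.
Its filler is the head noun "critic", at word 19.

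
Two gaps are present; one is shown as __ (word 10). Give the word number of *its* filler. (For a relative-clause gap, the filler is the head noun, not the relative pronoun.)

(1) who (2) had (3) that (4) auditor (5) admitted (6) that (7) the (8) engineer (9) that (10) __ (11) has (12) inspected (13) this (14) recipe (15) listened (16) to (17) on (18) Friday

The marked gap is inside the relative clause, the subject of "inspected".
Its filler is the head noun "engineer" (via "that"), at word 8.
(The other dependency links word 1 to a gap after word 16.)

8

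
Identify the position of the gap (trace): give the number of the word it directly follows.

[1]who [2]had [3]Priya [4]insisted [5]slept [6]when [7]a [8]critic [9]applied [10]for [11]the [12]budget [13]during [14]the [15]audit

The displaced element is "who" (word 1).
It is linked across 1 clause boundary (Ø).
It functions as the subject of "slept", so the gap sits immediately after word 4 ("insisted").
Base order: Priya had insisted who slept when a critic applied for the budget during the audit.

4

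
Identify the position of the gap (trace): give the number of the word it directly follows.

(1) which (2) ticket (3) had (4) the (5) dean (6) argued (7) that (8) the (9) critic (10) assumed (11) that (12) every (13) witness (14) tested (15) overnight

The displaced element is "which ticket" (word 2).
It is linked across 2 clause boundaries (that → that).
It functions as the direct object of "tested", so the gap sits immediately after word 14 ("tested").
Base order: The dean had argued that the critic assumed that every witness tested which ticket overnight.

14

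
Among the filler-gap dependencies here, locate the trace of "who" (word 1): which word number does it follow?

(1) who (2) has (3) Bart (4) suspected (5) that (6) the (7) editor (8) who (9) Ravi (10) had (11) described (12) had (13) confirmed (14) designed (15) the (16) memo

The displaced element is "who" (word 1).
It is linked across 2 clause boundaries (that → Ø).
It functions as the subject of "designed", so the gap sits immediately after word 13 ("confirmed").
Base order: Bart has suspected that the editor who Ravi had described had confirmed who designed the memo.

13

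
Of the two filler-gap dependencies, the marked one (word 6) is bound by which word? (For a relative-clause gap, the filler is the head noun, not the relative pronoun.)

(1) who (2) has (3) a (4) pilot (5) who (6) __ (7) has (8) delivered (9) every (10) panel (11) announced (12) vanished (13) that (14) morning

4

The marked gap is inside the relative clause, the subject of "delivered".
Its filler is the head noun "pilot" (via "who"), at word 4.
(The other dependency links word 1 to a gap after word 11.)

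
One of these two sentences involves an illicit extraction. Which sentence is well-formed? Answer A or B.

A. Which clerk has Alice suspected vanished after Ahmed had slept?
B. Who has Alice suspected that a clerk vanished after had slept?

A

In B, the wh-phrase is extracted from inside an adjunct island (introduced by "after"), which blocks movement.
In A, the extraction path crosses only that-complement boundaries, which are transparent.
So A is grammatical.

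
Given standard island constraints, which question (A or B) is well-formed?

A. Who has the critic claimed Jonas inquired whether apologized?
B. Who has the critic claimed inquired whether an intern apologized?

In A, the wh-phrase is extracted from inside a wh-island (introduced by "whether"), which blocks movement.
In B, the extraction path crosses only that-complement boundaries, which are transparent.
So B is grammatical.

B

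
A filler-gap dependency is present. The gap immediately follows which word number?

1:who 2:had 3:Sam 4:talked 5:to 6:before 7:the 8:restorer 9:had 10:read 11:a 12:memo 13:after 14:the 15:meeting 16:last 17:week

The displaced element is "who" (word 1).
It functions as the object of the preposition "to" of "talked", so the gap sits immediately after word 5 ("to").
Base order: Sam had talked to who before the restorer had read a memo after the meeting last week.

5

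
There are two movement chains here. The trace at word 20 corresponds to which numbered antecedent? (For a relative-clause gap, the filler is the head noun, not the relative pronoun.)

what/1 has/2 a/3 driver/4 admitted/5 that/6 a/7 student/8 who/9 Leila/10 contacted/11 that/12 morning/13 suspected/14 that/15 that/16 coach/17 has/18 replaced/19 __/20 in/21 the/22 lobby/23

1

The marked gap is the direct object of "replaced".
Its filler is the fronted wh-phrase "what", at word 1.
(The other dependency links word 8 to a gap after word 11.)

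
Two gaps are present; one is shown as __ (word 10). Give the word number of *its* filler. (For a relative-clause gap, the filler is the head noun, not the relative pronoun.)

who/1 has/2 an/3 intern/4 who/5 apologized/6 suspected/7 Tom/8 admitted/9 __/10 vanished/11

1

The marked gap is the subject of "vanished".
Its filler is the fronted wh-phrase "who", at word 1.
(The other dependency links word 4 to a gap after word 5.)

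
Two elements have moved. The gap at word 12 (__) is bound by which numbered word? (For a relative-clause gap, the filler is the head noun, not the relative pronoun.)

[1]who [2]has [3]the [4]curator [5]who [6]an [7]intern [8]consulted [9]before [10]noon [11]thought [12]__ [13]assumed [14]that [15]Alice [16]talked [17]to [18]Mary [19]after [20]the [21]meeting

The marked gap is the subject of "assumed".
Its filler is the fronted wh-phrase "who", at word 1.
(The other dependency links word 4 to a gap after word 8.)

1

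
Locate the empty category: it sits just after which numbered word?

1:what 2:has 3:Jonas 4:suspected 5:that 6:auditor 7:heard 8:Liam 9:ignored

The displaced element is "what" (word 1).
It is linked across 2 clause boundaries (Ø → Ø).
It functions as the direct object of "ignored", so the gap sits immediately after word 9 ("ignored").
Base order: Jonas has suspected that auditor heard Liam ignored what.

9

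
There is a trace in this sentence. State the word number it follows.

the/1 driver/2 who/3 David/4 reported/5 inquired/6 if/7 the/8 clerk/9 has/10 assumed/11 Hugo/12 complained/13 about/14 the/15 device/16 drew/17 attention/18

5

The displaced element is "the driver" (word 2).
It is linked across 1 clause boundary (Ø).
It functions as the subject of "inquired", so the gap sits immediately after word 5 ("reported").
Base order: David reported that the driver inquired if the clerk has assumed Hugo complained about the device.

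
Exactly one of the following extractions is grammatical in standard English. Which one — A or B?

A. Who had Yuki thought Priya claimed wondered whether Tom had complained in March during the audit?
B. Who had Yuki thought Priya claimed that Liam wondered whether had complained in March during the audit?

A

In B, the wh-phrase is extracted from inside a wh-island (introduced by "whether"), which blocks movement.
In A, the extraction path crosses only that-complement boundaries, which are transparent.
So A is grammatical.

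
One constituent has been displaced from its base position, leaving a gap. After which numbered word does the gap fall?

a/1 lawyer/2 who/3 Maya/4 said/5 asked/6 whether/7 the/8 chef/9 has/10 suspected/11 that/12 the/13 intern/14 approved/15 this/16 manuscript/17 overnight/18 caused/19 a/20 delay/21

The displaced element is "a lawyer" (word 2).
It is linked across 1 clause boundary (Ø).
It functions as the subject of "asked", so the gap sits immediately after word 5 ("said").
Base order: Maya said that a lawyer asked whether the chef has suspected that the intern approved this manuscript overnight.

5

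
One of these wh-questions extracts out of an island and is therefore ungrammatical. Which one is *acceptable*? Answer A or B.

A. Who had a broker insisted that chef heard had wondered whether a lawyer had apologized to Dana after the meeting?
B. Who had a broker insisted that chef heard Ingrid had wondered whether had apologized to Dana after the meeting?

In B, the wh-phrase is extracted from inside a wh-island (introduced by "whether"), which blocks movement.
In A, the extraction path crosses only that-complement boundaries, which are transparent.
So A is grammatical.

A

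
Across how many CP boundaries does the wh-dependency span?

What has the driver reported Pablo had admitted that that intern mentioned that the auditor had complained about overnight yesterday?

"what" is extracted from the PP object of "complained".
Boundaries crossed, outermost first: [Ø], [that], [that] — 3 in total.

3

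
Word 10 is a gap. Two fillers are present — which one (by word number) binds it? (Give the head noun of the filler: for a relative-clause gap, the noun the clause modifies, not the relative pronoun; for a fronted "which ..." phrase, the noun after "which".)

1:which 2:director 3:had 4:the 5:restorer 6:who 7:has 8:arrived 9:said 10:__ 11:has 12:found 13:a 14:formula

2

The marked gap is the subject of "found".
Its filler is the fronted wh-phrase "which director", at word 2.
(The other dependency links word 5 to a gap after word 6.)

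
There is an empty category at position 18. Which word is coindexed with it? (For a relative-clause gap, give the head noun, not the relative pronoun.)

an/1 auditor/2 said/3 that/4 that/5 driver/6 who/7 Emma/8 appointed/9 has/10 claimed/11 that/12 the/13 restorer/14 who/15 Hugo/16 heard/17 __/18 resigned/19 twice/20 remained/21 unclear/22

14

The gap at 18 is the subject of "resigned", inside a relative clause.
The relative pronoun is "who" (word 15); it is bound by the head noun immediately before it.
Its filler is the head noun "restorer", at word 14.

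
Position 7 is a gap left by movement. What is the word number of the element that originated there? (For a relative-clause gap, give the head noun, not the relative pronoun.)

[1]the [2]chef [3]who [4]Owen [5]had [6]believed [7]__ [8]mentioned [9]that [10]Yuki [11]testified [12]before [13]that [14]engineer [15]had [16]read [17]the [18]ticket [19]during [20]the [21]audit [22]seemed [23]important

The gap at 7 is the subject of "mentioned", inside a relative clause.
The relative pronoun is "who" (word 3); it is bound by the head noun immediately before it.
Its filler is the head noun "chef", at word 2.

2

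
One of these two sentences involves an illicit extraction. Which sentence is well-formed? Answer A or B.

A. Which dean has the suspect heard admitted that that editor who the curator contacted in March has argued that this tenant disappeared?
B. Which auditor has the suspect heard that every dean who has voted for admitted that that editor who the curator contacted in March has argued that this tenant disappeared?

A

In B, the wh-phrase is extracted from inside a complex-NP island (relative clause) (introduced by "who"), which blocks movement.
In A, the extraction path crosses only that-complement boundaries, which are transparent.
So A is grammatical.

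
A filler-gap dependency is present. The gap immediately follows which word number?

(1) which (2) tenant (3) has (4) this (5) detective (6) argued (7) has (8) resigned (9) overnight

6

The displaced element is "which tenant" (word 2).
It is linked across 1 clause boundary (Ø).
It functions as the subject of "resigned", so the gap sits immediately after word 6 ("argued").
Base order: This detective has argued which tenant has resigned overnight.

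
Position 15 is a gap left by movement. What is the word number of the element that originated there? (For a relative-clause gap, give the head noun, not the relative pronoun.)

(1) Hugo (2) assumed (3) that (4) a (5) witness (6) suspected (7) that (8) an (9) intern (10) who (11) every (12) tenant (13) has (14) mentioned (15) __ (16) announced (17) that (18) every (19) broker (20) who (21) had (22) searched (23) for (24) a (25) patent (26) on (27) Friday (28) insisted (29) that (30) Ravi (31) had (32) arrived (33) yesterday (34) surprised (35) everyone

9

The gap at 15 is the subject of "announced", inside a relative clause.
The relative pronoun is "who" (word 10); it is bound by the head noun immediately before it.
Its filler is the head noun "intern", at word 9.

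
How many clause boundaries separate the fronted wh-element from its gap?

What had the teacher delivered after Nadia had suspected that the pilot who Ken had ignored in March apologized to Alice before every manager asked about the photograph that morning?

0

"what" originates inside the matrix clause — no clause boundary is crossed.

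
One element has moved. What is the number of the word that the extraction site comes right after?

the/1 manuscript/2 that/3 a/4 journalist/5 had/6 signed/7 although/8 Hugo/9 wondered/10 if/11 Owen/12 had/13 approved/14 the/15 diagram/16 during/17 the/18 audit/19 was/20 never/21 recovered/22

The displaced element is "the manuscript" (word 2).
It functions as the direct object of "signed", so the gap sits immediately after word 7 ("signed").
Base order: A journalist had signed the manuscript although Hugo wondered if Owen had approved the diagram during the audit.

7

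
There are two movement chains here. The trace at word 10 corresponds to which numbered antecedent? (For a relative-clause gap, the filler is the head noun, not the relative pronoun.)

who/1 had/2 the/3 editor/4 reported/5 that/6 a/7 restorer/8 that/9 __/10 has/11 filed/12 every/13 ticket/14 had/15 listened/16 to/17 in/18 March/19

8

The marked gap is inside the relative clause, the subject of "filed".
Its filler is the head noun "restorer" (via "that"), at word 8.
(The other dependency links word 1 to a gap after word 17.)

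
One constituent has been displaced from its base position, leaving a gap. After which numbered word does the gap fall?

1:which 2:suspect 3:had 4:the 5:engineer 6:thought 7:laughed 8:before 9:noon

6

The displaced element is "which suspect" (word 2).
It is linked across 1 clause boundary (Ø).
It functions as the subject of "laughed", so the gap sits immediately after word 6 ("thought").
Base order: The engineer had thought that which suspect laughed before noon.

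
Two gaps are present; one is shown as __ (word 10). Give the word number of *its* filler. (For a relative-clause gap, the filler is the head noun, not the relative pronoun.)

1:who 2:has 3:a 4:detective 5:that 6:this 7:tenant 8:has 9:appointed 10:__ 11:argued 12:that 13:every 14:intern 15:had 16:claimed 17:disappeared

The marked gap is inside the relative clause, the direct object of "appointed".
Its filler is the head noun "detective" (via "that"), at word 4.
(The other dependency links word 1 to a gap after word 16.)

4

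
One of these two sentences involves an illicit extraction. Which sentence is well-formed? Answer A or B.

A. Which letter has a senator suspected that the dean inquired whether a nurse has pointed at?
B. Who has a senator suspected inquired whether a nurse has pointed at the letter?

B

In A, the wh-phrase is extracted from inside a wh-island (introduced by "whether"), which blocks movement.
In B, the extraction path crosses only that-complement boundaries, which are transparent.
So B is grammatical.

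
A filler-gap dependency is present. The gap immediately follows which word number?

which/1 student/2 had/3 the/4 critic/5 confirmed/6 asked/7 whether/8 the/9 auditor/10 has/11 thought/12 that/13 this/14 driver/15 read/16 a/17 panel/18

6

The displaced element is "which student" (word 2).
It is linked across 1 clause boundary (Ø).
It functions as the subject of "asked", so the gap sits immediately after word 6 ("confirmed").
Base order: The critic had confirmed which student asked whether the auditor has thought that this driver read a panel.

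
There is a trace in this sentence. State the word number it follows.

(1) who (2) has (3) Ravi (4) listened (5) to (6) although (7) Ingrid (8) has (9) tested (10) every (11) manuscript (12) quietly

The displaced element is "who" (word 1).
It functions as the object of the preposition "to" of "listened", so the gap sits immediately after word 5 ("to").
Base order: Ravi has listened to who although Ingrid has tested every manuscript quietly.

5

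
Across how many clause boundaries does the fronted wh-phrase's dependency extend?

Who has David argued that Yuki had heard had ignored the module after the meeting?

2

"who" is extracted from the subject of "ignored".
Boundaries crossed, outermost first: [that], [Ø] — 2 in total.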